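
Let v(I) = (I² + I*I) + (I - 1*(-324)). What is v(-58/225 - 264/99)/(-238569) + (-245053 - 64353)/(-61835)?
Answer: 747161907427024/149363130414375 ≈ 5.0023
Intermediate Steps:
v(I) = 324 + I + 2*I² (v(I) = (I² + I²) + (I + 324) = 2*I² + (324 + I) = 324 + I + 2*I²)
v(-58/225 - 264/99)/(-238569) + (-245053 - 64353)/(-61835) = (324 + (-58/225 - 264/99) + 2*(-58/225 - 264/99)²)/(-238569) + (-245053 - 64353)/(-61835) = (324 + (-58*1/225 - 264*1/99) + 2*(-58*1/225 - 264*1/99)²)*(-1/238569) - 309406*(-1/61835) = (324 + (-58/225 - 8/3) + 2*(-58/225 - 8/3)²)*(-1/238569) + 309406/61835 = (324 - 658/225 + 2*(-658/225)²)*(-1/238569) + 309406/61835 = (324 - 658/225 + 2*(432964/50625))*(-1/238569) + 309406/61835 = (324 - 658/225 + 865928/50625)*(-1/238569) + 309406/61835 = (17120378/50625)*(-1/238569) + 309406/61835 = -17120378/12077555625 + 309406/61835 = 747161907427024/149363130414375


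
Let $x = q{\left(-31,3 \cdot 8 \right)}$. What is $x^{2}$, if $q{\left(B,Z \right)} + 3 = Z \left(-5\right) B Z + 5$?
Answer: $7971275524$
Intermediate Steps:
$q{\left(B,Z \right)} = 2 - 5 B Z^{2}$ ($q{\left(B,Z \right)} = -3 + \left(Z \left(-5\right) B Z + 5\right) = -3 + \left(- 5 Z B Z + 5\right) = -3 + \left(- 5 B Z Z + 5\right) = -3 - \left(-5 + 5 B Z^{2}\right) = 2 - 5 B Z^{2}$)
$x = 89282$ ($x = 2 - - 155 \left(3 \cdot 8\right)^{2} = 2 - - 155 \cdot 24^{2} = 2 - \left(-155\right) 576 = 2 + 89280 = 89282$)
$x^{2} = 89282^{2} = 7971275524$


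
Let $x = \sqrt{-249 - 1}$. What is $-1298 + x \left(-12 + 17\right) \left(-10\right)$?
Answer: $-1298 - 250 i \sqrt{10} \approx -1298.0 - 790.57 i$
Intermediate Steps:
$x = 5 i \sqrt{10}$ ($x = \sqrt{-250} = 5 i \sqrt{10} \approx 15.811 i$)
$-1298 + x \left(-12 + 17\right) \left(-10\right) = -1298 + 5 i \sqrt{10} \left(-12 + 17\right) \left(-10\right) = -1298 + 5 i \sqrt{10} \cdot 5 \left(-10\right) = -1298 + 5 i \sqrt{10} \left(-50\right) = -1298 - 250 i \sqrt{10}$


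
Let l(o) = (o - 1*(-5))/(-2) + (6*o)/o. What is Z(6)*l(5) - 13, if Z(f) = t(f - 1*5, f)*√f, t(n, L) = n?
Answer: -13 + √6 ≈ -10.551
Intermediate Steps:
Z(f) = √f*(-5 + f) (Z(f) = (f - 1*5)*√f = (f - 5)*√f = (-5 + f)*√f = √f*(-5 + f))
l(o) = 7/2 - o/2 (l(o) = (o + 5)*(-½) + 6 = (5 + o)*(-½) + 6 = (-5/2 - o/2) + 6 = 7/2 - o/2)
Z(6)*l(5) - 13 = (√6*(-5 + 6))*(7/2 - ½*5) - 13 = (√6*1)*(7/2 - 5/2) - 13 = √6*1 - 13 = √6 - 13 = -13 + √6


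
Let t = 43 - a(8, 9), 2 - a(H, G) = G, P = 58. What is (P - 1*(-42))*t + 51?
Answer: 5051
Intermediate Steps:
a(H, G) = 2 - G
t = 50 (t = 43 - (2 - 1*9) = 43 - (2 - 9) = 43 - 1*(-7) = 43 + 7 = 50)
(P - 1*(-42))*t + 51 = (58 - 1*(-42))*50 + 51 = (58 + 42)*50 + 51 = 100*50 + 51 = 5000 + 51 = 5051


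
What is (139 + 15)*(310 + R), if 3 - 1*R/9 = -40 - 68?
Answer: 201586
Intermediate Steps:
R = 999 (R = 27 - 9*(-40 - 68) = 27 - 9*(-108) = 27 + 972 = 999)
(139 + 15)*(310 + R) = (139 + 15)*(310 + 999) = 154*1309 = 201586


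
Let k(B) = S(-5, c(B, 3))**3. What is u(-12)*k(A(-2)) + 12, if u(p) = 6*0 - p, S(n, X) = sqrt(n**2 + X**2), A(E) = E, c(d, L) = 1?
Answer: 12 + 312*sqrt(26) ≈ 1602.9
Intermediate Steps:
S(n, X) = sqrt(X**2 + n**2)
k(B) = 26*sqrt(26) (k(B) = (sqrt(1**2 + (-5)**2))**3 = (sqrt(1 + 25))**3 = (sqrt(26))**3 = 26*sqrt(26))
u(p) = -p (u(p) = 0 - p = -p)
u(-12)*k(A(-2)) + 12 = (-1*(-12))*(26*sqrt(26)) + 12 = 12*(26*sqrt(26)) + 12 = 312*sqrt(26) + 12 = 12 + 312*sqrt(26)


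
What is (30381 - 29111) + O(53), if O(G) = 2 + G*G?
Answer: 4081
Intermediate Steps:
O(G) = 2 + G²
(30381 - 29111) + O(53) = (30381 - 29111) + (2 + 53²) = 1270 + (2 + 2809) = 1270 + 2811 = 4081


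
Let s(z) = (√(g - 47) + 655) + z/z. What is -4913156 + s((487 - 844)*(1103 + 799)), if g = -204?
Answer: -4912500 + I*√251 ≈ -4.9125e+6 + 15.843*I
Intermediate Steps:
s(z) = 656 + I*√251 (s(z) = (√(-204 - 47) + 655) + z/z = (√(-251) + 655) + 1 = (I*√251 + 655) + 1 = (655 + I*√251) + 1 = 656 + I*√251)
-4913156 + s((487 - 844)*(1103 + 799)) = -4913156 + (656 + I*√251) = -4912500 + I*√251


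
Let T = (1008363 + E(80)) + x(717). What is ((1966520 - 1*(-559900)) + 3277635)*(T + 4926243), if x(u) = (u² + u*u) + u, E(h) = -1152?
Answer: 40409856525195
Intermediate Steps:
x(u) = u + 2*u² (x(u) = (u² + u²) + u = 2*u² + u = u + 2*u²)
T = 2036106 (T = (1008363 - 1152) + 717*(1 + 2*717) = 1007211 + 717*(1 + 1434) = 1007211 + 717*1435 = 1007211 + 1028895 = 2036106)
((1966520 - 1*(-559900)) + 3277635)*(T + 4926243) = ((1966520 - 1*(-559900)) + 3277635)*(2036106 + 4926243) = ((1966520 + 559900) + 3277635)*6962349 = (2526420 + 3277635)*6962349 = 5804055*6962349 = 40409856525195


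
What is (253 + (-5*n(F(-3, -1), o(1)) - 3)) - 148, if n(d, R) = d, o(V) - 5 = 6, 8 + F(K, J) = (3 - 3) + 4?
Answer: 122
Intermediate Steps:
F(K, J) = -4 (F(K, J) = -8 + ((3 - 3) + 4) = -8 + (0 + 4) = -8 + 4 = -4)
o(V) = 11 (o(V) = 5 + 6 = 11)
(253 + (-5*n(F(-3, -1), o(1)) - 3)) - 148 = (253 + (-5*(-4) - 3)) - 148 = (253 + (20 - 3)) - 148 = (253 + 17) - 148 = 270 - 148 = 122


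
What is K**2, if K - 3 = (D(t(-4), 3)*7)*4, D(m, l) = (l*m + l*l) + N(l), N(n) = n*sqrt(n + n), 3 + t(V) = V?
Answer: 153225 - 55944*sqrt(6) ≈ 16191.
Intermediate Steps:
t(V) = -3 + V
N(n) = sqrt(2)*n**(3/2) (N(n) = n*sqrt(2*n) = n*(sqrt(2)*sqrt(n)) = sqrt(2)*n**(3/2))
D(m, l) = l**2 + l*m + sqrt(2)*l**(3/2) (D(m, l) = (l*m + l*l) + sqrt(2)*l**(3/2) = (l*m + l**2) + sqrt(2)*l**(3/2) = (l**2 + l*m) + sqrt(2)*l**(3/2) = l**2 + l*m + sqrt(2)*l**(3/2))
K = -333 + 84*sqrt(6) (K = 3 + ((3**2 + 3*(-3 - 4) + sqrt(2)*3**(3/2))*7)*4 = 3 + ((9 + 3*(-7) + sqrt(2)*(3*sqrt(3)))*7)*4 = 3 + ((9 - 21 + 3*sqrt(6))*7)*4 = 3 + ((-12 + 3*sqrt(6))*7)*4 = 3 + (-84 + 21*sqrt(6))*4 = 3 + (-336 + 84*sqrt(6)) = -333 + 84*sqrt(6) ≈ -127.24)
K**2 = (-333 + 84*sqrt(6))**2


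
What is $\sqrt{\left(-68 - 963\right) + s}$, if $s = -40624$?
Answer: $i \sqrt{41655} \approx 204.1 i$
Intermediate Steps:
$\sqrt{\left(-68 - 963\right) + s} = \sqrt{\left(-68 - 963\right) - 40624} = \sqrt{-1031 - 40624} = \sqrt{-41655} = i \sqrt{41655}$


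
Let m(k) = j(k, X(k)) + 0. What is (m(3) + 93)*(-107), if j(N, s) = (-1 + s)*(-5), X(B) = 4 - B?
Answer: -9951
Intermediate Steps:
j(N, s) = 5 - 5*s
m(k) = -15 + 5*k (m(k) = (5 - 5*(4 - k)) + 0 = (5 + (-20 + 5*k)) + 0 = (-15 + 5*k) + 0 = -15 + 5*k)
(m(3) + 93)*(-107) = ((-15 + 5*3) + 93)*(-107) = ((-15 + 15) + 93)*(-107) = (0 + 93)*(-107) = 93*(-107) = -9951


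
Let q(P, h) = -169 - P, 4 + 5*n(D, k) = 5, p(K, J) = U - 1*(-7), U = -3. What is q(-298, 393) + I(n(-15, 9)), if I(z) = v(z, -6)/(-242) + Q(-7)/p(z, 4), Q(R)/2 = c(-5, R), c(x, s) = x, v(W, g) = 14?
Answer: 30599/242 ≈ 126.44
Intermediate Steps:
p(K, J) = 4 (p(K, J) = -3 - 1*(-7) = -3 + 7 = 4)
n(D, k) = ⅕ (n(D, k) = -⅘ + (⅕)*5 = -⅘ + 1 = ⅕)
Q(R) = -10 (Q(R) = 2*(-5) = -10)
I(z) = -619/242 (I(z) = 14/(-242) - 10/4 = 14*(-1/242) - 10*¼ = -7/121 - 5/2 = -619/242)
q(-298, 393) + I(n(-15, 9)) = (-169 - 1*(-298)) - 619/242 = (-169 + 298) - 619/242 = 129 - 619/242 = 30599/242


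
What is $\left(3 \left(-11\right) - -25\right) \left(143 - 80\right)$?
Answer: $-504$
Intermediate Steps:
$\left(3 \left(-11\right) - -25\right) \left(143 - 80\right) = \left(-33 + 25\right) 63 = \left(-8\right) 63 = -504$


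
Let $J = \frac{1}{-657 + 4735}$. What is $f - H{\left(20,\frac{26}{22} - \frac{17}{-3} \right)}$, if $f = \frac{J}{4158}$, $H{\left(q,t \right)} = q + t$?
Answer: $- \frac{455251607}{16956324} \approx -26.848$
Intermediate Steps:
$J = \frac{1}{4078} \approx 0.00024522$
$f = \frac{1}{16956324}$ ($f = \frac{1}{4078 \cdot 4158} = \frac{1}{4078} \cdot \frac{1}{4158} = \frac{1}{16956324} \approx 5.8975 \cdot 10^{-8}$)
$f - H{\left(20,\frac{26}{22} - \frac{17}{-3} \right)} = \frac{1}{16956324} - \left(20 + \left(\frac{26}{22} - \frac{17}{-3}\right)\right) = \frac{1}{16956324} - \left(20 + \left(26 \cdot \frac{1}{22} - - \frac{17}{3}\right)\right) = \frac{1}{16956324} - \left(20 + \left(\frac{13}{11} + \frac{17}{3}\right)\right) = \frac{1}{16956324} - \left(20 + \frac{226}{33}\right) = \frac{1}{16956324} - \frac{886}{33} = - \frac{455251607}{16956324}$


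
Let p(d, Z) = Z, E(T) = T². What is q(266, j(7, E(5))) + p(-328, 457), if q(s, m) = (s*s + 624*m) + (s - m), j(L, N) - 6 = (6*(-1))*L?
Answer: 49051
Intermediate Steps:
j(L, N) = 6 - 6*L (j(L, N) = 6 + (6*(-1))*L = 6 - 6*L)
q(s, m) = s + s² + 623*m (q(s, m) = (s² + 624*m) + (s - m) = s + s² + 623*m)
q(266, j(7, E(5))) + p(-328, 457) = (266 + 266² + 623*(6 - 6*7)) + 457 = (266 + 70756 + 623*(6 - 42)) + 457 = (266 + 70756 + 623*(-36)) + 457 = (266 + 70756 - 22428) + 457 = 48594 + 457 = 49051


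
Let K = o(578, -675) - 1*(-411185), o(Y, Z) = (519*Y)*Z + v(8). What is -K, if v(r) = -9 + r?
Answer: 202076666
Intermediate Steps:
o(Y, Z) = -1 + 519*Y*Z (o(Y, Z) = (519*Y)*Z + (-9 + 8) = 519*Y*Z - 1 = -1 + 519*Y*Z)
K = -202076666 (K = (-1 + 519*578*(-675)) - 1*(-411185) = (-1 - 202487850) + 411185 = -202487851 + 411185 = -202076666)
-K = -1*(-202076666) = 202076666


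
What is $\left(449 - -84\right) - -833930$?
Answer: $834463$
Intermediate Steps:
$\left(449 - -84\right) - -833930 = \left(449 + 84\right) + 833930 = 533 + 833930 = 834463$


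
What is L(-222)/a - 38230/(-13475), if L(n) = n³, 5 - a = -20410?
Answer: -1955335418/3667895 ≈ -533.09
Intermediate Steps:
a = 20415 (a = 5 - 1*(-20410) = 5 + 20410 = 20415)
L(-222)/a - 38230/(-13475) = (-222)³/20415 - 38230/(-13475) = -10941048*1/20415 - 38230*(-1/13475) = -3647016/6805 + 7646/2695 = -1955335418/3667895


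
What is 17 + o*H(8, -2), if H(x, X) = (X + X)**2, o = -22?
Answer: -335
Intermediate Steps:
H(x, X) = 4*X**2 (H(x, X) = (2*X)**2 = 4*X**2)
17 + o*H(8, -2) = 17 - 88*(-2)**2 = 17 - 88*4 = 17 - 22*16 = 17 - 352 = -335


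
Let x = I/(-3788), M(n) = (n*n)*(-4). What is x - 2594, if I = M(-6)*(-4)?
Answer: -2456662/947 ≈ -2594.2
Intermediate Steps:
M(n) = -4*n**2 (M(n) = n**2*(-4) = -4*n**2)
I = 576 (I = -4*(-6)**2*(-4) = -4*36*(-4) = -144*(-4) = 576)
x = -144/947 (x = 576/(-3788) = 576*(-1/3788) = -144/947 ≈ -0.15206)
x - 2594 = -144/947 - 2594 = -2456662/947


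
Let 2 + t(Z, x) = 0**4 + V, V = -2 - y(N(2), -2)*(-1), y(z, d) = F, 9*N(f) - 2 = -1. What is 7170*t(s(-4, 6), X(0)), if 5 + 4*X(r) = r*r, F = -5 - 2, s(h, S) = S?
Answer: -78870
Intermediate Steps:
N(f) = 1/9 (N(f) = 2/9 + (1/9)*(-1) = 2/9 - 1/9 = 1/9)
F = -7
X(r) = -5/4 + r**2/4 (X(r) = -5/4 + (r*r)/4 = -5/4 + r**2/4)
y(z, d) = -7
V = -9 (V = -2 - (-7)*(-1) = -2 - 1*7 = -2 - 7 = -9)
t(Z, x) = -11 (t(Z, x) = -2 + (0**4 - 9) = -2 + (0 - 9) = -2 - 9 = -11)
7170*t(s(-4, 6), X(0)) = 7170*(-11) = -78870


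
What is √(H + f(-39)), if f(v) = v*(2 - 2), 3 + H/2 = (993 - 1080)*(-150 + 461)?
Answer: 2*I*√13530 ≈ 232.64*I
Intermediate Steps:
H = -54120 (H = -6 + 2*((993 - 1080)*(-150 + 461)) = -6 + 2*(-87*311) = -6 + 2*(-27057) = -6 - 54114 = -54120)
f(v) = 0 (f(v) = v*0 = 0)
√(H + f(-39)) = √(-54120 + 0) = √(-54120) = 2*I*√13530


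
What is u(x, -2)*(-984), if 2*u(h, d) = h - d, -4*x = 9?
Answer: 123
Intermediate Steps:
x = -9/4 (x = -¼*9 = -9/4 ≈ -2.2500)
u(h, d) = h/2 - d/2 (u(h, d) = (h - d)/2 = h/2 - d/2)
u(x, -2)*(-984) = ((½)*(-9/4) - ½*(-2))*(-984) = (-9/8 + 1)*(-984) = -⅛*(-984) = 123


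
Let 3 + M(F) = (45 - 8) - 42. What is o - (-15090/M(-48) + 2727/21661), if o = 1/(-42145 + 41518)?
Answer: -102478943575/54325788 ≈ -1886.4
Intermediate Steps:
M(F) = -8 (M(F) = -3 + ((45 - 8) - 42) = -3 + (37 - 42) = -3 - 5 = -8)
o = -1/627 (o = 1/(-627) = -1/627 ≈ -0.0015949)
o - (-15090/M(-48) + 2727/21661) = -1/627 - (-15090/(-8) + 2727/21661) = -1/627 - (-15090*(-⅛) + 2727*(1/21661)) = -1/627 - (7545/4 + 2727/21661) = -1/627 - 1*163443153/86644 = -1/627 - 163443153/86644 = -102478943575/54325788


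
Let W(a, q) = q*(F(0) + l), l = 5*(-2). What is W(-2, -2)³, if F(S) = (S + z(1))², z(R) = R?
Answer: 5832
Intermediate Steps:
l = -10
F(S) = (1 + S)² (F(S) = (S + 1)² = (1 + S)²)
W(a, q) = -9*q (W(a, q) = q*((1 + 0)² - 10) = q*(1² - 10) = q*(1 - 10) = q*(-9) = -9*q)
W(-2, -2)³ = (-9*(-2))³ = 18³ = 5832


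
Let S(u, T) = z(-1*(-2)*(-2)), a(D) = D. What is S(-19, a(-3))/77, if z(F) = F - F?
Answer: 0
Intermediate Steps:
z(F) = 0
S(u, T) = 0
S(-19, a(-3))/77 = 0/77 = 0*(1/77) = 0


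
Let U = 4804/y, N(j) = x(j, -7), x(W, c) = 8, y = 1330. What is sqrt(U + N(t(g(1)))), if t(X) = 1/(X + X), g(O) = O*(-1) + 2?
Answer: 3*sqrt(570570)/665 ≈ 3.4076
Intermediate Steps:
g(O) = 2 - O (g(O) = -O + 2 = 2 - O)
t(X) = 1/(2*X)
N(j) = 8
U = 2402/665 (U = 4804/1330 = 4804*(1/1330) = 2402/665 ≈ 3.6120)
sqrt(U + N(t(g(1)))) = sqrt(2402/665 + 8) = sqrt(7722/665) = 3*sqrt(570570)/665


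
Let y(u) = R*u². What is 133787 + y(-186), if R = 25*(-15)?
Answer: -12839713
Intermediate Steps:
R = -375
y(u) = -375*u²
133787 + y(-186) = 133787 - 375*(-186)² = 133787 - 375*34596 = 133787 - 12973500 = -12839713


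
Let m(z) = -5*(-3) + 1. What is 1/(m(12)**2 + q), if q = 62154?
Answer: 1/62410 ≈ 1.6023e-5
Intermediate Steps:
m(z) = 16 (m(z) = 15 + 1 = 16)
1/(m(12)**2 + q) = 1/(16**2 + 62154) = 1/(256 + 62154) = 1/62410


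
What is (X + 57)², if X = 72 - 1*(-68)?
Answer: 38809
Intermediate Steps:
X = 140 (X = 72 + 68 = 140)
(X + 57)² = (140 + 57)² = 197² = 38809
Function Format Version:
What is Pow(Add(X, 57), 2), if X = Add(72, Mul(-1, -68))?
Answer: 38809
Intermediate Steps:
X = 140 (X = Add(72, 68) = 140)
Pow(Add(X, 57), 2) = Pow(Add(140, 57), 2) = Pow(197, 2) = 38809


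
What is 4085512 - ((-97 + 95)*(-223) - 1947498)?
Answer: 6032564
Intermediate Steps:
4085512 - ((-97 + 95)*(-223) - 1947498) = 4085512 - (-2*(-223) - 1947498) = 4085512 - (446 - 1947498) = 4085512 - 1*(-1947052) = 4085512 + 1947052 = 6032564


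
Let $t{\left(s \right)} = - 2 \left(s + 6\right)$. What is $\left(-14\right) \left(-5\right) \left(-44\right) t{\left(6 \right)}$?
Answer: $73920$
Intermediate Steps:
$t{\left(s \right)} = -12 - 2 s$ ($t{\left(s \right)} = - 2 \left(6 + s\right) = -12 - 2 s$)
$\left(-14\right) \left(-5\right) \left(-44\right) t{\left(6 \right)} = \left(-14\right) \left(-5\right) \left(-44\right) \left(-12 - 12\right) = 70 \left(-44\right) \left(-12 - 12\right) = \left(-3080\right) \left(-24\right) = 73920$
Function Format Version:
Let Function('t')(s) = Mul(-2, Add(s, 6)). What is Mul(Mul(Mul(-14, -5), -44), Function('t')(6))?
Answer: 73920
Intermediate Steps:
Function('t')(s) = Add(-12, Mul(-2, s)) (Function('t')(s) = Mul(-2, Add(6, s)) = Add(-12, Mul(-2, s)))
Mul(Mul(Mul(-14, -5), -44), Function('t')(6)) = Mul(Mul(Mul(-14, -5), -44), Add(-12, Mul(-2, 6))) = Mul(Mul(70, -44), Add(-12, -12)) = Mul(-3080, -24) = 73920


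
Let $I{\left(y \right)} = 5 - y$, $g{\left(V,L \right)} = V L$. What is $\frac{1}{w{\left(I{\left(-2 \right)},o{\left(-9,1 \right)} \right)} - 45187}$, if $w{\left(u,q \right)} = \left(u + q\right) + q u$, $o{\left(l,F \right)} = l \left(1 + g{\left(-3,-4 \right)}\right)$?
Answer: $- \frac{1}{46116} \approx -2.1684 \cdot 10^{-5}$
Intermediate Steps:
$g{\left(V,L \right)} = L V$
$o{\left(l,F \right)} = 13 l$ ($o{\left(l,F \right)} = l \left(1 - -12\right) = l \left(1 + 12\right) = l 13 = 13 l$)
$w{\left(u,q \right)} = q + u + q u$ ($w{\left(u,q \right)} = \left(q + u\right) + q u = q + u + q u$)
$\frac{1}{w{\left(I{\left(-2 \right)},o{\left(-9,1 \right)} \right)} - 45187} = \frac{1}{\left(13 \left(-9\right) + \left(5 - -2\right) + 13 \left(-9\right) \left(5 - -2\right)\right) - 45187} = \frac{1}{\left(-117 + \left(5 + 2\right) - 117 \left(5 + 2\right)\right) - 45187} = \frac{1}{\left(-117 + 7 - 819\right) - 45187} = \frac{1}{-929 - 45187} = \frac{1}{-46116} = - \frac{1}{46116}$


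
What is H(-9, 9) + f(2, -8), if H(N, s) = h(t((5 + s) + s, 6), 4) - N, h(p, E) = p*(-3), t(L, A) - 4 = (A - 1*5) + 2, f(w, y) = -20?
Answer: -32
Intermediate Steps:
t(L, A) = 1 + A (t(L, A) = 4 + ((A - 1*5) + 2) = 4 + ((A - 5) + 2) = 4 + ((-5 + A) + 2) = 4 + (-3 + A) = 1 + A)
h(p, E) = -3*p
H(N, s) = -21 - N (H(N, s) = -3*(1 + 6) - N = -3*7 - N = -21 - N)
H(-9, 9) + f(2, -8) = (-21 - 1*(-9)) - 20 = (-21 + 9) - 20 = -12 - 20 = -32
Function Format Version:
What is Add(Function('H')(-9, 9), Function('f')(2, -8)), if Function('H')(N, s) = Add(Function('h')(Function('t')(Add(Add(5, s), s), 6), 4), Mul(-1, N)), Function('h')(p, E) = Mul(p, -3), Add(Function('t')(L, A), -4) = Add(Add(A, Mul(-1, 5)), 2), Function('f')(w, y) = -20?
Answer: -32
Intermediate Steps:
Function('t')(L, A) = Add(1, A) (Function('t')(L, A) = Add(4, Add(Add(A, Mul(-1, 5)), 2)) = Add(4, Add(Add(A, -5), 2)) = Add(4, Add(Add(-5, A), 2)) = Add(4, Add(-3, A)) = Add(1, A))
Function('h')(p, E) = Mul(-3, p)
Function('H')(N, s) = Add(-21, Mul(-1, N)) (Function('H')(N, s) = Add(Mul(-3, Add(1, 6)), Mul(-1, N)) = Add(Mul(-3, 7), Mul(-1, N)) = Add(-21, Mul(-1, N)))
Add(Function('H')(-9, 9), Function('f')(2, -8)) = Add(Add(-21, Mul(-1, -9)), -20) = Add(Add(-21, 9), -20) = Add(-12, -20) = -32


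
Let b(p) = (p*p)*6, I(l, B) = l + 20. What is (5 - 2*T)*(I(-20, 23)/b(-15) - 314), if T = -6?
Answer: -5338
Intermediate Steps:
I(l, B) = 20 + l
b(p) = 6*p² (b(p) = p²*6 = 6*p²)
(5 - 2*T)*(I(-20, 23)/b(-15) - 314) = (5 - 2*(-6))*((20 - 20)/((6*(-15)²)) - 314) = (5 + 12)*(0/((6*225)) - 314) = 17*(0/1350 - 314) = 17*(0*(1/1350) - 314) = 17*(0 - 314) = 17*(-314) = -5338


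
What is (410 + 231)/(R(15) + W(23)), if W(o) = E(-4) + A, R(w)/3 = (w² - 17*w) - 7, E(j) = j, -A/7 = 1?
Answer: -641/122 ≈ -5.2541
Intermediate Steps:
A = -7 (A = -7*1 = -7)
R(w) = -21 - 51*w + 3*w² (R(w) = 3*((w² - 17*w) - 7) = 3*(-7 + w² - 17*w) = -21 - 51*w + 3*w²)
W(o) = -11 (W(o) = -4 - 7 = -11)
(410 + 231)/(R(15) + W(23)) = (410 + 231)/((-21 - 51*15 + 3*15²) - 11) = 641/((-21 - 765 + 3*225) - 11) = 641/((-21 - 765 + 675) - 11) = 641/(-111 - 11) = 641/(-122) = 641*(-1/122) = -641/122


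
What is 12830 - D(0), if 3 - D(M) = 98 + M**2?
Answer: 12925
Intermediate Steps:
D(M) = -95 - M**2 (D(M) = 3 - (98 + M**2) = 3 + (-98 - M**2) = -95 - M**2)
12830 - D(0) = 12830 - (-95 - 1*0**2) = 12830 - (-95 - 1*0) = 12830 - (-95 + 0) = 12830 - 1*(-95) = 12830 + 95 = 12925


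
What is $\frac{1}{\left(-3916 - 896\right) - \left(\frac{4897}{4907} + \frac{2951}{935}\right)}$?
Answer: $- \frac{4588045}{22096731792} \approx -0.00020763$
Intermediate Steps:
$\frac{1}{\left(-3916 - 896\right) - \left(\frac{4897}{4907} + \frac{2951}{935}\right)} = \frac{1}{-4812 - \left(4897 \cdot \frac{1}{4907} + 2951 \cdot \frac{1}{935}\right)} = \frac{1}{-4812 - \left(\frac{4897}{4907} + \frac{2951}{935}\right)} = \frac{1}{-4812 - \frac{19059252}{4588045}} = \frac{1}{- \frac{22096731792}{4588045}} = - \frac{4588045}{22096731792}$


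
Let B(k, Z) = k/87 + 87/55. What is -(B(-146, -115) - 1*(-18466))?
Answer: -88359349/4785 ≈ -18466.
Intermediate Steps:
B(k, Z) = 87/55 + k/87 (B(k, Z) = k*(1/87) + 87*(1/55) = k/87 + 87/55 = 87/55 + k/87)
-(B(-146, -115) - 1*(-18466)) = -((87/55 + (1/87)*(-146)) - 1*(-18466)) = -((87/55 - 146/87) + 18466) = -(-461/4785 + 18466) = -1*88359349/4785 = -88359349/4785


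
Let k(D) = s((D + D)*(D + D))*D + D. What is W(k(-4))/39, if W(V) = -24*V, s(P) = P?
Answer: 160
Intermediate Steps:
k(D) = D + 4*D³ (k(D) = ((D + D)*(D + D))*D + D = ((2*D)*(2*D))*D + D = (4*D²)*D + D = 4*D³ + D = D + 4*D³)
W(k(-4))/39 = -24*(-4 + 4*(-4)³)/39 = -24*(-4 + 4*(-64))*(1/39) = -24*(-4 - 256)*(1/39) = -24*(-260)*(1/39) = 6240*(1/39) = 160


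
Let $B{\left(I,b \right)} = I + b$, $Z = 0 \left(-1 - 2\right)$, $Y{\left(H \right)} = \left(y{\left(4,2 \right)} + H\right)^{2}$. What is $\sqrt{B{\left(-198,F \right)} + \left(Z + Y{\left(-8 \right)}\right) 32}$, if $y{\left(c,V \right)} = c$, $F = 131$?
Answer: $\sqrt{445} \approx 21.095$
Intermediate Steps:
$Y{\left(H \right)} = \left(4 + H\right)^{2}$
$Z = 0$ ($Z = 0 \left(-3\right) = 0$)
$\sqrt{B{\left(-198,F \right)} + \left(Z + Y{\left(-8 \right)}\right) 32} = \sqrt{\left(-198 + 131\right) + \left(0 + \left(4 - 8\right)^{2}\right) 32} = \sqrt{-67 + \left(0 + \left(-4\right)^{2}\right) 32} = \sqrt{-67 + \left(0 + 16\right) 32} = \sqrt{-67 + 16 \cdot 32} = \sqrt{-67 + 512} = \sqrt{445}$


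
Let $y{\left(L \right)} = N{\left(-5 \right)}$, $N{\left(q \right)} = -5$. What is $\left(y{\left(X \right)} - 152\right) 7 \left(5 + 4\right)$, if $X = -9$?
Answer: $-9891$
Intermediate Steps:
$y{\left(L \right)} = -5$
$\left(y{\left(X \right)} - 152\right) 7 \left(5 + 4\right) = \left(-5 - 152\right) 7 \left(5 + 4\right) = - 157 \cdot 7 \cdot 9 = \left(-157\right) 63 = -9891$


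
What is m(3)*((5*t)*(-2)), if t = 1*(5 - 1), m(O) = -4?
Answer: 160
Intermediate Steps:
t = 4 (t = 1*4 = 4)
m(3)*((5*t)*(-2)) = -4*5*4*(-2) = -80*(-2) = -4*(-40) = 160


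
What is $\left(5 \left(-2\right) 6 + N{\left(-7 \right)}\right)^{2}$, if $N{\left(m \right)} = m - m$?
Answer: $3600$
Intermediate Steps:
$N{\left(m \right)} = 0$
$\left(5 \left(-2\right) 6 + N{\left(-7 \right)}\right)^{2} = \left(5 \left(-2\right) 6 + 0\right)^{2} = \left(\left(-10\right) 6 + 0\right)^{2} = \left(-60 + 0\right)^{2} = \left(-60\right)^{2} = 3600$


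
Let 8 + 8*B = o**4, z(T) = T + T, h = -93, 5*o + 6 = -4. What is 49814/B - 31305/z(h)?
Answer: 3098903/62 ≈ 49982.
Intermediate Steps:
o = -2 (o = -6/5 + (1/5)*(-4) = -6/5 - 4/5 = -2)
z(T) = 2*T
B = 1 (B = -1 + (1/8)*(-2)**4 = -1 + (1/8)*16 = -1 + 2 = 1)
49814/B - 31305/z(h) = 49814/1 - 31305/(2*(-93)) = 49814*1 - 31305/(-186) = 49814 - 31305*(-1/186) = 49814 + 10435/62 = 3098903/62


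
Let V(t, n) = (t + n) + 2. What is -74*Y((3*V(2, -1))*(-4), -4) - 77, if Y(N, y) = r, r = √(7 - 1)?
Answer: -77 - 74*√6 ≈ -258.26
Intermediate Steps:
V(t, n) = 2 + n + t (V(t, n) = (n + t) + 2 = 2 + n + t)
r = √6 ≈ 2.4495
Y(N, y) = √6
-74*Y((3*V(2, -1))*(-4), -4) - 77 = -74*√6 - 77 = -77 - 74*√6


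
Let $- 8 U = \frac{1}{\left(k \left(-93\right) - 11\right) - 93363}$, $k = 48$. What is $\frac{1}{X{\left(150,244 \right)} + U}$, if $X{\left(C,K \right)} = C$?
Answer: $\frac{782704}{117405601} \approx 0.0066667$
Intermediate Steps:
$U = \frac{1}{782704}$ ($U = - \frac{1}{8 \left(\left(48 \left(-93\right) - 11\right) - 93363\right)} = - \frac{1}{8 \left(\left(-4464 - 11\right) - 93363\right)} = - \frac{1}{8 \left(-4475 - 93363\right)} = - \frac{1}{8 \left(-97838\right)} = \left(- \frac{1}{8}\right) \left(- \frac{1}{97838}\right) = \frac{1}{782704} \approx 1.2776 \cdot 10^{-6}$)
$\frac{1}{X{\left(150,244 \right)} + U} = \frac{1}{150 + \frac{1}{782704}} = \frac{1}{\frac{117405601}{782704}} = \frac{782704}{117405601}$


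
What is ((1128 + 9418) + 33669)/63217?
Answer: 44215/63217 ≈ 0.69942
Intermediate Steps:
((1128 + 9418) + 33669)/63217 = (10546 + 33669)*(1/63217) = 44215*(1/63217) = 44215/63217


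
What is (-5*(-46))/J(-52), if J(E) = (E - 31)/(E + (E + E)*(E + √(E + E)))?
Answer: -1231880/83 + 47840*I*√26/83 ≈ -14842.0 + 2939.0*I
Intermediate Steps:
J(E) = (-31 + E)/(E + 2*E*(E + √2*√E)) (J(E) = (-31 + E)/(E + (2*E)*(E + √(2*E))) = (-31 + E)/(E + (2*E)*(E + √2*√E)) = (-31 + E)/(E + 2*E*(E + √2*√E)))
(-5*(-46))/J(-52) = (-5*(-46))/(((-31 - 52)/(-52 + 2*(-52)² + 2*√2*(-52)^(3/2)))) = 230/((-83/(-52 + 2*2704 + 2*√2*(-104*I*√13)))) = 230/((-83/(-52 + 5408 - 208*I*√26))) = 230/((-83/(5356 - 208*I*√26))) = 230*(-5356/83 + 208*I*√26/83) = -1231880/83 + 47840*I*√26/83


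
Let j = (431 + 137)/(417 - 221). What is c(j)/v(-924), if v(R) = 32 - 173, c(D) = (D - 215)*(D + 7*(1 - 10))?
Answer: -30607385/338541 ≈ -90.410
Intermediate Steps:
j = 142/49 (j = 568/196 = 568*(1/196) = 142/49 ≈ 2.8980)
c(D) = (-215 + D)*(-63 + D) (c(D) = (-215 + D)*(D + 7*(-9)) = (-215 + D)*(D - 63) = (-215 + D)*(-63 + D))
v(R) = -141
c(j)/v(-924) = (13545 + (142/49)² - 278*142/49)/(-141) = (13545 + 20164/2401 - 39476/49)*(-1/141) = (30607385/2401)*(-1/141) = -30607385/338541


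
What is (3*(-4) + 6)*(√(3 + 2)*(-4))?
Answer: 24*√5 ≈ 53.666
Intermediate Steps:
(3*(-4) + 6)*(√(3 + 2)*(-4)) = (-12 + 6)*(√5*(-4)) = -(-24)*√5 = 24*√5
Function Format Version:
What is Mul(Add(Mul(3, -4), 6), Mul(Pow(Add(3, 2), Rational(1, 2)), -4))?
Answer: Mul(24, Pow(5, Rational(1, 2))) ≈ 53.666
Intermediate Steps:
Mul(Add(Mul(3, -4), 6), Mul(Pow(Add(3, 2), Rational(1, 2)), -4)) = Mul(Add(-12, 6), Mul(Pow(5, Rational(1, 2)), -4)) = Mul(-6, Mul(-4, Pow(5, Rational(1, 2)))) = Mul(24, Pow(5, Rational(1, 2)))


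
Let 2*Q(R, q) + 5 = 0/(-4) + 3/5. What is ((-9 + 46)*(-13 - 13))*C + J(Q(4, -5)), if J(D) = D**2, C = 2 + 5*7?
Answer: -889729/25 ≈ -35589.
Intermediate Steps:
C = 37 (C = 2 + 35 = 37)
Q(R, q) = -11/5 (Q(R, q) = -5/2 + (0/(-4) + 3/5)/2 = -5/2 + (0*(-1/4) + 3*(1/5))/2 = -5/2 + (0 + 3/5)/2 = -5/2 + (1/2)*(3/5) = -5/2 + 3/10 = -11/5)
((-9 + 46)*(-13 - 13))*C + J(Q(4, -5)) = ((-9 + 46)*(-13 - 13))*37 + (-11/5)**2 = (37*(-26))*37 + 121/25 = -962*37 + 121/25 = -35594 + 121/25 = -889729/25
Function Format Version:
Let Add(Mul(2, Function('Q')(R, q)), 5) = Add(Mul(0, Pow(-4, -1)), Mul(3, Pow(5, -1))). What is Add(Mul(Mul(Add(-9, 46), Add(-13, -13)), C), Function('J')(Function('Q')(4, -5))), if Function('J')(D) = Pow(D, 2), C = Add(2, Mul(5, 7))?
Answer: Rational(-889729, 25) ≈ -35589.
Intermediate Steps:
C = 37 (C = Add(2, 35) = 37)
Function('Q')(R, q) = Rational(-11, 5) (Function('Q')(R, q) = Add(Rational(-5, 2), Mul(Rational(1, 2), Add(Mul(0, Pow(-4, -1)), Mul(3, Pow(5, -1))))) = Add(Rational(-5, 2), Mul(Rational(1, 2), Add(Mul(0, Rational(-1, 4)), Mul(3, Rational(1, 5))))) = Add(Rational(-5, 2), Mul(Rational(1, 2), Add(0, Rational(3, 5)))) = Add(Rational(-5, 2), Mul(Rational(1, 2), Rational(3, 5))) = Add(Rational(-5, 2), Rational(3, 10)) = Rational(-11, 5))
Add(Mul(Mul(Add(-9, 46), Add(-13, -13)), C), Function('J')(Function('Q')(4, -5))) = Add(Mul(Mul(Add(-9, 46), Add(-13, -13)), 37), Pow(Rational(-11, 5), 2)) = Add(Mul(Mul(37, -26), 37), Rational(121, 25)) = Add(Mul(-962, 37), Rational(121, 25)) = Add(-35594, Rational(121, 25)) = Rational(-889729, 25)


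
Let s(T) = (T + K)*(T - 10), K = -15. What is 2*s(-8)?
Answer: 828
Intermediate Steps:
s(T) = (-15 + T)*(-10 + T) (s(T) = (T - 15)*(T - 10) = (-15 + T)*(-10 + T))
2*s(-8) = 2*(150 + (-8)**2 - 25*(-8)) = 2*(150 + 64 + 200) = 2*414 = 828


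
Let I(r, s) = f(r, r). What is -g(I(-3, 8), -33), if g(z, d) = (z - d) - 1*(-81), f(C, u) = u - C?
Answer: -114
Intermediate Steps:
I(r, s) = 0 (I(r, s) = r - r = 0)
g(z, d) = 81 + z - d (g(z, d) = (z - d) + 81 = 81 + z - d)
-g(I(-3, 8), -33) = -(81 + 0 - 1*(-33)) = -(81 + 0 + 33) = -1*114 = -114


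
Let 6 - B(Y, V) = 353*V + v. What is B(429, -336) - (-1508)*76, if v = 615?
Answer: 232607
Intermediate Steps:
B(Y, V) = -609 - 353*V (B(Y, V) = 6 - (353*V + 615) = 6 - (615 + 353*V) = 6 + (-615 - 353*V) = -609 - 353*V)
B(429, -336) - (-1508)*76 = (-609 - 353*(-336)) - (-1508)*76 = (-609 + 118608) - 1*(-114608) = 117999 + 114608 = 232607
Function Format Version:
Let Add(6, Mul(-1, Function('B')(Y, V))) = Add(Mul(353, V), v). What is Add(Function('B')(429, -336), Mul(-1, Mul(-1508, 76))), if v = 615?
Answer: 232607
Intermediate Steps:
Function('B')(Y, V) = Add(-609, Mul(-353, V)) (Function('B')(Y, V) = Add(6, Mul(-1, Add(Mul(353, V), 615))) = Add(6, Mul(-1, Add(615, Mul(353, V)))) = Add(6, Add(-615, Mul(-353, V))) = Add(-609, Mul(-353, V)))
Add(Function('B')(429, -336), Mul(-1, Mul(-1508, 76))) = Add(Add(-609, Mul(-353, -336)), Mul(-1, Mul(-1508, 76))) = Add(Add(-609, 118608), Mul(-1, -114608)) = Add(117999, 114608) = 232607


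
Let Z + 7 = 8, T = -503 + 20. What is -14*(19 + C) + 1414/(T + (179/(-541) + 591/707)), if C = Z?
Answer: -52214288658/184548043 ≈ -282.93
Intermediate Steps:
T = -483
Z = 1 (Z = -7 + 8 = 1)
C = 1
-14*(19 + C) + 1414/(T + (179/(-541) + 591/707)) = -14*(19 + 1) + 1414/(-483 + (179/(-541) + 591/707)) = -14*20 + 1414/(-483 + (179*(-1/541) + 591*(1/707))) = -280 + 1414/(-483 + (-179/541 + 591/707)) = -280 + 1414/(-483 + 193178/382487) = -280 + 1414/(-184548043/382487) = -280 - 382487/184548043*1414 = -280 - 540836618/184548043 = -52214288658/184548043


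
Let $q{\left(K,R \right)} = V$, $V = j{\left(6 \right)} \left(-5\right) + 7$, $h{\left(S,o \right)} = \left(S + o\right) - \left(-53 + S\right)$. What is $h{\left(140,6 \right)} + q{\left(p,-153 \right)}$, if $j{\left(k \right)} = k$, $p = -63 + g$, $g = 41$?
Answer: $36$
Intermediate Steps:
$h{\left(S,o \right)} = 53 + o$
$p = -22$ ($p = -63 + 41 = -22$)
$V = -23$ ($V = 6 \left(-5\right) + 7 = -30 + 7 = -23$)
$q{\left(K,R \right)} = -23$
$h{\left(140,6 \right)} + q{\left(p,-153 \right)} = \left(53 + 6\right) - 23 = 59 - 23 = 36$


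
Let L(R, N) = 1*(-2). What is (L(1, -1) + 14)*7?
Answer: 84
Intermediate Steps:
L(R, N) = -2
(L(1, -1) + 14)*7 = (-2 + 14)*7 = 12*7 = 84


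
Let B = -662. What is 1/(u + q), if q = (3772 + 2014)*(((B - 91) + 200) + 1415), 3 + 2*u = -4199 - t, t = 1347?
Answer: 2/9969515 ≈ 2.0061e-7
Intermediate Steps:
u = -5549/2 (u = -3/2 + (-4199 - 1*1347)/2 = -3/2 + (-4199 - 1347)/2 = -3/2 + (½)*(-5546) = -3/2 - 2773 = -5549/2 ≈ -2774.5)
q = 4987532 (q = (3772 + 2014)*(((-662 - 91) + 200) + 1415) = 5786*((-753 + 200) + 1415) = 5786*(-553 + 1415) = 5786*862 = 4987532)
1/(u + q) = 1/(-5549/2 + 4987532) = 1/(9969515/2) = 2/9969515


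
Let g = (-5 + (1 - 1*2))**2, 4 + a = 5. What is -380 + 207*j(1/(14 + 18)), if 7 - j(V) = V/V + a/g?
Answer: 3425/4 ≈ 856.25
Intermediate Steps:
a = 1 (a = -4 + 5 = 1)
g = 36 (g = (-5 + (1 - 2))**2 = (-5 - 1)**2 = (-6)**2 = 36)
j(V) = 215/36 (j(V) = 7 - (V/V + 1/36) = 7 - (1 + 1*(1/36)) = 7 - (1 + 1/36) = 7 - 1*37/36 = 7 - 37/36 = 215/36)
-380 + 207*j(1/(14 + 18)) = -380 + 207*(215/36) = -380 + 4945/4 = 3425/4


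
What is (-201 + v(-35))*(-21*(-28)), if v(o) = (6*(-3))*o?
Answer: 252252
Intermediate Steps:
v(o) = -18*o
(-201 + v(-35))*(-21*(-28)) = (-201 - 18*(-35))*(-21*(-28)) = (-201 + 630)*588 = 429*588 = 252252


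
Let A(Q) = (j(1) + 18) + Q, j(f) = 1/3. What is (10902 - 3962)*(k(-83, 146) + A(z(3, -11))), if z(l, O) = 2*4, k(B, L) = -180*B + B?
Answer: 309871000/3 ≈ 1.0329e+8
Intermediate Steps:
k(B, L) = -179*B
j(f) = ⅓
z(l, O) = 8
A(Q) = 55/3 + Q (A(Q) = (⅓ + 18) + Q = 55/3 + Q)
(10902 - 3962)*(k(-83, 146) + A(z(3, -11))) = (10902 - 3962)*(-179*(-83) + (55/3 + 8)) = 6940*(14857 + 79/3) = 6940*(44650/3) = 309871000/3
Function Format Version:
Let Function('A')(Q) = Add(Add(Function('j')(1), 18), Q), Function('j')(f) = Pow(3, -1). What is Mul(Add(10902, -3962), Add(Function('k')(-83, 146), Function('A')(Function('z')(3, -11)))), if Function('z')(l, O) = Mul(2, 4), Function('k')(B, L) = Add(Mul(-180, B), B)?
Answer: Rational(309871000, 3) ≈ 1.0329e+8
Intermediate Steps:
Function('k')(B, L) = Mul(-179, B)
Function('j')(f) = Rational(1, 3)
Function('z')(l, O) = 8
Function('A')(Q) = Add(Rational(55, 3), Q) (Function('A')(Q) = Add(Add(Rational(1, 3), 18), Q) = Add(Rational(55, 3), Q))
Mul(Add(10902, -3962), Add(Function('k')(-83, 146), Function('A')(Function('z')(3, -11)))) = Mul(Add(10902, -3962), Add(Mul(-179, -83), Add(Rational(55, 3), 8))) = Mul(6940, Add(14857, Rational(79, 3))) = Mul(6940, Rational(44650, 3)) = Rational(309871000, 3)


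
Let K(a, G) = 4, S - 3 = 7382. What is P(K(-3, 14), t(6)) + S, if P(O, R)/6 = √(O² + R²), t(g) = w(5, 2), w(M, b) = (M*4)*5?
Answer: 7385 + 24*√626 ≈ 7985.5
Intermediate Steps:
S = 7385 (S = 3 + 7382 = 7385)
w(M, b) = 20*M (w(M, b) = (4*M)*5 = 20*M)
t(g) = 100 (t(g) = 20*5 = 100)
P(O, R) = 6*√(O² + R²)
P(K(-3, 14), t(6)) + S = 6*√(4² + 100²) + 7385 = 6*√(16 + 10000) + 7385 = 6*√10016 + 7385 = 6*(4*√626) + 7385 = 24*√626 + 7385 = 7385 + 24*√626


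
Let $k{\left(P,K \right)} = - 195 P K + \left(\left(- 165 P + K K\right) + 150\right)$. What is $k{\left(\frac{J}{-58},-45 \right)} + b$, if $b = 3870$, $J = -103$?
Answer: $\frac{618720}{29} \approx 21335.0$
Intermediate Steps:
$k{\left(P,K \right)} = 150 + K^{2} - 165 P - 195 K P$ ($k{\left(P,K \right)} = - 195 K P + \left(\left(- 165 P + K^{2}\right) + 150\right) = - 195 K P + \left(\left(K^{2} - 165 P\right) + 150\right) = - 195 K P + \left(150 + K^{2} - 165 P\right) = 150 + K^{2} - 165 P - 195 K P$)
$k{\left(\frac{J}{-58},-45 \right)} + b = \left(150 + \left(-45\right)^{2} - 165 \left(- \frac{103}{-58}\right) - - 8775 \left(- \frac{103}{-58}\right)\right) + 3870 = \left(150 + 2025 - 165 \left(\left(-103\right) \left(- \frac{1}{58}\right)\right) - - 8775 \left(\left(-103\right) \left(- \frac{1}{58}\right)\right)\right) + 3870 = \left(150 + 2025 - \frac{16995}{58} - \left(-8775\right) \frac{103}{58}\right) + 3870 = \left(150 + 2025 - \frac{16995}{58} + \frac{903825}{58}\right) + 3870 = \frac{506490}{29} + 3870 = \frac{618720}{29}$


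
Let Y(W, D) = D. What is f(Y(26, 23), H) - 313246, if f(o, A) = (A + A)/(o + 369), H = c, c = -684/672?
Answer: -3438188153/10976 ≈ -3.1325e+5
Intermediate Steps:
c = -57/56 (c = -684*1/672 = -57/56 ≈ -1.0179)
H = -57/56 ≈ -1.0179
f(o, A) = 2*A/(369 + o) (f(o, A) = (2*A)/(369 + o) = 2*A/(369 + o))
f(Y(26, 23), H) - 313246 = 2*(-57/56)/(369 + 23) - 313246 = 2*(-57/56)/392 - 313246 = 2*(-57/56)*(1/392) - 313246 = -57/10976 - 313246 = -3438188153/10976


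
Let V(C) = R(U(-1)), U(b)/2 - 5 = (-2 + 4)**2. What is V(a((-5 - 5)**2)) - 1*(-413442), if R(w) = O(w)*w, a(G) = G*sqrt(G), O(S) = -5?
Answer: 413352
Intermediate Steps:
U(b) = 18 (U(b) = 10 + 2*(-2 + 4)**2 = 10 + 2*2**2 = 10 + 2*4 = 10 + 8 = 18)
a(G) = G**(3/2)
R(w) = -5*w
V(C) = -90 (V(C) = -5*18 = -90)
V(a((-5 - 5)**2)) - 1*(-413442) = -90 - 1*(-413442) = -90 + 413442 = 413352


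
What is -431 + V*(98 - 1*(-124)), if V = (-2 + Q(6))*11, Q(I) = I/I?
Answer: -2873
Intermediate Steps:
Q(I) = 1
V = -11 (V = (-2 + 1)*11 = -1*11 = -11)
-431 + V*(98 - 1*(-124)) = -431 - 11*(98 - 1*(-124)) = -431 - 11*(98 + 124) = -431 - 11*222 = -431 - 2442 = -2873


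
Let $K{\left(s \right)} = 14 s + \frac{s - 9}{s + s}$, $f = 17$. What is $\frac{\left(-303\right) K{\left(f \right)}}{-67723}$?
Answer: $\frac{1227150}{1151291} \approx 1.0659$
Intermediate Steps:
$K{\left(s \right)} = 14 s + \frac{-9 + s}{2 s}$
$\frac{\left(-303\right) K{\left(f \right)}}{-67723} = \frac{\left(-303\right) \frac{-9 + 17 \left(1 + 28 \cdot 17\right)}{2 \cdot 17}}{-67723} = - 303 \cdot \frac{1}{2} \cdot \frac{1}{17} \left(-9 + 17 \left(1 + 476\right)\right) \left(- \frac{1}{67723}\right) = - 303 \cdot \frac{1}{2} \cdot \frac{1}{17} \left(-9 + 17 \cdot 477\right) \left(- \frac{1}{67723}\right) = - 303 \cdot \frac{1}{2} \cdot \frac{1}{17} \left(-9 + 8109\right) \left(- \frac{1}{67723}\right) = - 303 \cdot \frac{1}{2} \cdot \frac{1}{17} \cdot 8100 \left(- \frac{1}{67723}\right) = \left(-303\right) \frac{4050}{17} \left(- \frac{1}{67723}\right) = \left(- \frac{1227150}{17}\right) \left(- \frac{1}{67723}\right) = \frac{1227150}{1151291}$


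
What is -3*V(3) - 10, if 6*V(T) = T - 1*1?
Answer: -11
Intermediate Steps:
V(T) = -⅙ + T/6 (V(T) = (T - 1*1)/6 = (T - 1)/6 = (-1 + T)/6 = -⅙ + T/6)
-3*V(3) - 10 = -3*(-⅙ + (⅙)*3) - 10 = -3*(-⅙ + ½) - 10 = -3*⅓ - 10 = -1 - 10 = -11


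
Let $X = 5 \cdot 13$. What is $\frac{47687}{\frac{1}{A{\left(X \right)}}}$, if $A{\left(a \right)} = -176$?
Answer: $-8392912$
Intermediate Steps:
$X = 65$
$\frac{47687}{\frac{1}{A{\left(X \right)}}} = \frac{47687}{\frac{1}{-176}} = \frac{47687}{- \frac{1}{176}} = 47687 \left(-176\right) = -8392912$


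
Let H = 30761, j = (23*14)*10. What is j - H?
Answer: -27541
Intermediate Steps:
j = 3220 (j = 322*10 = 3220)
j - H = 3220 - 1*30761 = 3220 - 30761 = -27541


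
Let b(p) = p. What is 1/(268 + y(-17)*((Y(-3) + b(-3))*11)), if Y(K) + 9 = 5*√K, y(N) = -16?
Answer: 119/399380 + 11*I*√3/99845 ≈ 0.00029796 + 0.00019082*I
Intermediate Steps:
Y(K) = -9 + 5*√K
1/(268 + y(-17)*((Y(-3) + b(-3))*11)) = 1/(268 - 16*((-9 + 5*√(-3)) - 3)*11) = 1/(268 - 16*((-9 + 5*(I*√3)) - 3)*11) = 1/(268 - 16*((-9 + 5*I*√3) - 3)*11) = 1/(268 - 16*(-12 + 5*I*√3)*11) = 1/(268 - 16*(-132 + 55*I*√3)) = 1/(268 + (2112 - 880*I*√3)) = 1/(2380 - 880*I*√3)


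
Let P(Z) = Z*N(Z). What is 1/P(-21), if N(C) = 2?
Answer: -1/42 ≈ -0.023810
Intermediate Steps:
P(Z) = 2*Z (P(Z) = Z*2 = 2*Z)
1/P(-21) = 1/(2*(-21)) = 1/(-42) = -1/42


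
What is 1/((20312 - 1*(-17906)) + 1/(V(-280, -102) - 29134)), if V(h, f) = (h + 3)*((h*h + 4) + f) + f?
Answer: 21718890/830052538019 ≈ 2.6166e-5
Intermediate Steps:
V(h, f) = f + (3 + h)*(4 + f + h**2) (V(h, f) = (3 + h)*((h**2 + 4) + f) + f = (3 + h)*((4 + h**2) + f) + f = (3 + h)*(4 + f + h**2) + f = f + (3 + h)*(4 + f + h**2))
1/((20312 - 1*(-17906)) + 1/(V(-280, -102) - 29134)) = 1/((20312 - 1*(-17906)) + 1/((12 + (-280)**3 + 3*(-280)**2 + 4*(-102) + 4*(-280) - 102*(-280)) - 29134)) = 1/((20312 + 17906) + 1/((12 - 21952000 + 3*78400 - 408 - 1120 + 28560) - 29134)) = 1/(38218 + 1/((12 - 21952000 + 235200 - 408 - 1120 + 28560) - 29134)) = 1/(38218 + 1/(-21689756 - 29134)) = 1/(38218 + 1/(-21718890)) = 1/(38218 - 1/21718890) = 1/(830052538019/21718890) = 21718890/830052538019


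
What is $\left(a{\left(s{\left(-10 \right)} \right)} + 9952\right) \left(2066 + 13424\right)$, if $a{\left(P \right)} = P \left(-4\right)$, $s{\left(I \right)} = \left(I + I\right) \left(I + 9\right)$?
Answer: $152917280$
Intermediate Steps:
$s{\left(I \right)} = 2 I \left(9 + I\right)$
$a{\left(P \right)} = - 4 P$
$\left(a{\left(s{\left(-10 \right)} \right)} + 9952\right) \left(2066 + 13424\right) = \left(- 4 \cdot 2 \left(-10\right) \left(9 - 10\right) + 9952\right) \left(2066 + 13424\right) = \left(- 4 \cdot 2 \left(-10\right) \left(-1\right) + 9952\right) 15490 = \left(\left(-4\right) 20 + 9952\right) 15490 = \left(-80 + 9952\right) 15490 = 9872 \cdot 15490 = 152917280$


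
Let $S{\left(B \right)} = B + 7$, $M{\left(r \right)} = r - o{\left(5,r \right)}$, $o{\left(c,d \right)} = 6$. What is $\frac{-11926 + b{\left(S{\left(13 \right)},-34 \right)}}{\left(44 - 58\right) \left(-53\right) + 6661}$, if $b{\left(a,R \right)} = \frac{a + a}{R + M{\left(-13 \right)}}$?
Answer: $- \frac{632118}{392359} \approx -1.6111$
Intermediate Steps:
$M{\left(r \right)} = -6 + r$ ($M{\left(r \right)} = r - 6 = -6 + r$)
$S{\left(B \right)} = 7 + B$
$b{\left(a,R \right)} = \frac{2 a}{-19 + R}$ ($b{\left(a,R \right)} = \frac{a + a}{R - 19} = \frac{2 a}{R - 19} = \frac{2 a}{-19 + R}$)
$\frac{-11926 + b{\left(S{\left(13 \right)},-34 \right)}}{\left(44 - 58\right) \left(-53\right) + 6661} = \frac{-11926 + \frac{2 \left(7 + 13\right)}{-19 - 34}}{\left(44 - 58\right) \left(-53\right) + 6661} = \frac{-11926 + 2 \cdot 20 \frac{1}{-53}}{\left(-14\right) \left(-53\right) + 6661} = \frac{-11926 + 2 \cdot 20 \left(- \frac{1}{53}\right)}{742 + 6661} = \frac{-11926 - \frac{40}{53}}{7403} = \left(- \frac{632118}{53}\right) \frac{1}{7403} = - \frac{632118}{392359}$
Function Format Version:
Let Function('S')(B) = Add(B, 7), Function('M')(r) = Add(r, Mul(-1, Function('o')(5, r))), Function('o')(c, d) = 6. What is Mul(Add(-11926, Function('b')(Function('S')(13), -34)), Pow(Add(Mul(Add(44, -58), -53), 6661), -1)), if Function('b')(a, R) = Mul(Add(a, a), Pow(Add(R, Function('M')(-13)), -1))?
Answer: Rational(-632118, 392359) ≈ -1.6111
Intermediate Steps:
Function('M')(r) = Add(-6, r) (Function('M')(r) = Add(r, Mul(-1, 6)) = Add(r, -6) = Add(-6, r))
Function('S')(B) = Add(7, B)
Function('b')(a, R) = Mul(2, a, Pow(Add(-19, R), -1)) (Function('b')(a, R) = Mul(Add(a, a), Pow(Add(R, Add(-6, -13)), -1)) = Mul(Mul(2, a), Pow(Add(R, -19), -1)) = Mul(Mul(2, a), Pow(Add(-19, R), -1)) = Mul(2, a, Pow(Add(-19, R), -1)))
Mul(Add(-11926, Function('b')(Function('S')(13), -34)), Pow(Add(Mul(Add(44, -58), -53), 6661), -1)) = Mul(Add(-11926, Mul(2, Add(7, 13), Pow(Add(-19, -34), -1))), Pow(Add(Mul(Add(44, -58), -53), 6661), -1)) = Mul(Add(-11926, Mul(2, 20, Pow(-53, -1))), Pow(Add(Mul(-14, -53), 6661), -1)) = Mul(Add(-11926, Mul(2, 20, Rational(-1, 53))), Pow(Add(742, 6661), -1)) = Mul(Add(-11926, Rational(-40, 53)), Pow(7403, -1)) = Mul(Rational(-632118, 53), Rational(1, 7403)) = Rational(-632118, 392359)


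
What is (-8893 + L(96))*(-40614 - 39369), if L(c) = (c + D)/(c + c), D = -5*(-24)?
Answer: 5689590705/8 ≈ 7.1120e+8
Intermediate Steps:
D = 120
L(c) = (120 + c)/(2*c) (L(c) = (c + 120)/(c + c) = (120 + c)/((2*c)) = (120 + c)*(1/(2*c)) = (120 + c)/(2*c))
(-8893 + L(96))*(-40614 - 39369) = (-8893 + (½)*(120 + 96)/96)*(-40614 - 39369) = (-8893 + (½)*(1/96)*216)*(-79983) = (-8893 + 9/8)*(-79983) = -71135/8*(-79983) = 5689590705/8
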